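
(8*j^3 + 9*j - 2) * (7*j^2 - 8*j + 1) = 56*j^5 - 64*j^4 + 71*j^3 - 86*j^2 + 25*j - 2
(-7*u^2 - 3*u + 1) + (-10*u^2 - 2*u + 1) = -17*u^2 - 5*u + 2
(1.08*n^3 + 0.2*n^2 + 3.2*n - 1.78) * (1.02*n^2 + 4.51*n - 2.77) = 1.1016*n^5 + 5.0748*n^4 + 1.1744*n^3 + 12.0624*n^2 - 16.8918*n + 4.9306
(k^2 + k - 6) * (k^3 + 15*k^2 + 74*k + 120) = k^5 + 16*k^4 + 83*k^3 + 104*k^2 - 324*k - 720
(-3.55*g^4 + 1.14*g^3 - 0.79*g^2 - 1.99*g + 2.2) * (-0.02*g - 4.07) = 0.071*g^5 + 14.4257*g^4 - 4.624*g^3 + 3.2551*g^2 + 8.0553*g - 8.954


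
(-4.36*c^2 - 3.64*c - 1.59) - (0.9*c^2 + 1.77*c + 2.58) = -5.26*c^2 - 5.41*c - 4.17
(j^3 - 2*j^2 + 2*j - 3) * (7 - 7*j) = -7*j^4 + 21*j^3 - 28*j^2 + 35*j - 21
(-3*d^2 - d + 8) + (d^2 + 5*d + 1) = -2*d^2 + 4*d + 9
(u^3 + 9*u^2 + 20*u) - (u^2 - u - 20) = u^3 + 8*u^2 + 21*u + 20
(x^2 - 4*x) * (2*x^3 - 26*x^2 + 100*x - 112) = 2*x^5 - 34*x^4 + 204*x^3 - 512*x^2 + 448*x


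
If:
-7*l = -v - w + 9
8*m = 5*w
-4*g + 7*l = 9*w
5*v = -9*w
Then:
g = -49*w/20 - 9/4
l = -4*w/35 - 9/7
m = 5*w/8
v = -9*w/5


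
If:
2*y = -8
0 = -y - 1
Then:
No Solution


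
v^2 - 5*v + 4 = (v - 4)*(v - 1)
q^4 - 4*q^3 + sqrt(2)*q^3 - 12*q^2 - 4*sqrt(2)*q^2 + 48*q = q*(q - 4)*(q - 2*sqrt(2))*(q + 3*sqrt(2))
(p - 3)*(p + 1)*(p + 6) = p^3 + 4*p^2 - 15*p - 18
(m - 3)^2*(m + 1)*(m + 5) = m^4 - 22*m^2 + 24*m + 45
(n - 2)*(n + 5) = n^2 + 3*n - 10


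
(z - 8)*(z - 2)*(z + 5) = z^3 - 5*z^2 - 34*z + 80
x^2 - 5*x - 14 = (x - 7)*(x + 2)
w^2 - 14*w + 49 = (w - 7)^2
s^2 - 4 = (s - 2)*(s + 2)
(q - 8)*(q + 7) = q^2 - q - 56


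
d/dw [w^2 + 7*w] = 2*w + 7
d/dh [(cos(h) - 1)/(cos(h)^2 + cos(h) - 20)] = (cos(h)^2 - 2*cos(h) + 19)*sin(h)/(cos(h)^2 + cos(h) - 20)^2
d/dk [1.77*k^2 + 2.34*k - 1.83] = 3.54*k + 2.34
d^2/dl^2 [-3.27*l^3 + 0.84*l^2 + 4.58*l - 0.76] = 1.68 - 19.62*l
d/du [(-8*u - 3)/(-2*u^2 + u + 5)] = (16*u^2 - 8*u - (4*u - 1)*(8*u + 3) - 40)/(-2*u^2 + u + 5)^2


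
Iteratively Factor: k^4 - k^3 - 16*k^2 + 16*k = (k - 1)*(k^3 - 16*k) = (k - 4)*(k - 1)*(k^2 + 4*k) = k*(k - 4)*(k - 1)*(k + 4)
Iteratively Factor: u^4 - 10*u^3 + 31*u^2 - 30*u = (u - 5)*(u^3 - 5*u^2 + 6*u) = u*(u - 5)*(u^2 - 5*u + 6) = u*(u - 5)*(u - 2)*(u - 3)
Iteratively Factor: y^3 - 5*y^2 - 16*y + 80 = (y + 4)*(y^2 - 9*y + 20) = (y - 5)*(y + 4)*(y - 4)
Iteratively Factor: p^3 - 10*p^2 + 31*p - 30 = (p - 5)*(p^2 - 5*p + 6) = (p - 5)*(p - 2)*(p - 3)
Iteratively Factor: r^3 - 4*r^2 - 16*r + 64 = (r - 4)*(r^2 - 16) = (r - 4)^2*(r + 4)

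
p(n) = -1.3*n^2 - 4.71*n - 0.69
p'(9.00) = -28.11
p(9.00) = -148.38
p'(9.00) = -28.11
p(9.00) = -148.38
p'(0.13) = -5.05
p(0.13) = -1.32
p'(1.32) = -8.14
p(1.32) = -9.17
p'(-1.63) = -0.47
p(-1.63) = 3.53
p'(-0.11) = -4.42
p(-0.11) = -0.19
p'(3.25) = -13.16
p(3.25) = -29.73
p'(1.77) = -9.31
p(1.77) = -13.10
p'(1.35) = -8.22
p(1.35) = -9.42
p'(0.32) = -5.54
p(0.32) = -2.33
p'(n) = -2.6*n - 4.71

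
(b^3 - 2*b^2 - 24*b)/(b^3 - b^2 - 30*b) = (b + 4)/(b + 5)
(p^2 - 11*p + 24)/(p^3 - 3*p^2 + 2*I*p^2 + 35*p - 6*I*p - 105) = (p - 8)/(p^2 + 2*I*p + 35)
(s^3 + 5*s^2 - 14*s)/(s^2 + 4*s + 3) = s*(s^2 + 5*s - 14)/(s^2 + 4*s + 3)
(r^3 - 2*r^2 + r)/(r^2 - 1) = r*(r - 1)/(r + 1)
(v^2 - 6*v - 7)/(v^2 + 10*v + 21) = (v^2 - 6*v - 7)/(v^2 + 10*v + 21)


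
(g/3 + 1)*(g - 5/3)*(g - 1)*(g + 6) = g^4/3 + 19*g^3/9 - 13*g^2/9 - 11*g + 10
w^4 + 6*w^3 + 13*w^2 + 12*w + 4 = (w + 1)^2*(w + 2)^2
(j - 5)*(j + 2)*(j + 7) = j^3 + 4*j^2 - 31*j - 70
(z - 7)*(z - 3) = z^2 - 10*z + 21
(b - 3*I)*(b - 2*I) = b^2 - 5*I*b - 6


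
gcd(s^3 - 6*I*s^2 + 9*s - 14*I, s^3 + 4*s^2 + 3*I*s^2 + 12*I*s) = 1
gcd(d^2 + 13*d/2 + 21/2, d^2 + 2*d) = 1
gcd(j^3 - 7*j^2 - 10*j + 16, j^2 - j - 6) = j + 2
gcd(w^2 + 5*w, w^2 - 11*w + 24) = 1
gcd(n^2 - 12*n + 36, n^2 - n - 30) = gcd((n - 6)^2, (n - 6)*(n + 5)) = n - 6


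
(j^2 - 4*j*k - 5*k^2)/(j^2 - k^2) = (j - 5*k)/(j - k)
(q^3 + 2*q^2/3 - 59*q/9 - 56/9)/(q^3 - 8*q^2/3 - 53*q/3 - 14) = (q - 8/3)/(q - 6)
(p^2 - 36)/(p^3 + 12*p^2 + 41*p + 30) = (p - 6)/(p^2 + 6*p + 5)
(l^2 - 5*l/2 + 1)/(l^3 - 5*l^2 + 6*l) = (l - 1/2)/(l*(l - 3))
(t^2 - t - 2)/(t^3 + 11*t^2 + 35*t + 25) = (t - 2)/(t^2 + 10*t + 25)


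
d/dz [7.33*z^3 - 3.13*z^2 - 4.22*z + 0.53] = 21.99*z^2 - 6.26*z - 4.22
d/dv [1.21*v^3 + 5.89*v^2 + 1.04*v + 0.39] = 3.63*v^2 + 11.78*v + 1.04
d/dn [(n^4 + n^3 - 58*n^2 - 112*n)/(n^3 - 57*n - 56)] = (n^2 + 2*n + 2)/(n^2 + 2*n + 1)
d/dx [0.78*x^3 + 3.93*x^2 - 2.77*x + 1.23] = 2.34*x^2 + 7.86*x - 2.77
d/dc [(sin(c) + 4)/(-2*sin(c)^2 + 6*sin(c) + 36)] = (sin(c)^2 + 8*sin(c) + 6)*cos(c)/(2*(sin(c) - 6)^2*(sin(c) + 3)^2)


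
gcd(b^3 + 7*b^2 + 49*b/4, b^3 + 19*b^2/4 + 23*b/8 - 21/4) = b + 7/2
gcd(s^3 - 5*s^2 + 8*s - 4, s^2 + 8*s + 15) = 1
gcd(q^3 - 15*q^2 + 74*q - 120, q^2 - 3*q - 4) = q - 4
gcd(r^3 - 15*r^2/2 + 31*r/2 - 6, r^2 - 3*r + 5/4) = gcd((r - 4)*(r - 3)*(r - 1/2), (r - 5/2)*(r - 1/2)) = r - 1/2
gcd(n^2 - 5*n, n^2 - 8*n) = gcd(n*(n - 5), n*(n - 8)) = n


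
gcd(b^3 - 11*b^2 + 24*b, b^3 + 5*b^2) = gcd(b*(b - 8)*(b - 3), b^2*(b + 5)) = b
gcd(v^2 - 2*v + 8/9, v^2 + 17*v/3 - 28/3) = v - 4/3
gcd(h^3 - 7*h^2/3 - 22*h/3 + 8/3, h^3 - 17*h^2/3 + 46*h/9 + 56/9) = h - 4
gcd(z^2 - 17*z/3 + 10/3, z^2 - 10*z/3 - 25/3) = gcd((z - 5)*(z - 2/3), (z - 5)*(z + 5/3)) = z - 5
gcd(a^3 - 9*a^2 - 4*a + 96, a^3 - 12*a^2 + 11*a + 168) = a^2 - 5*a - 24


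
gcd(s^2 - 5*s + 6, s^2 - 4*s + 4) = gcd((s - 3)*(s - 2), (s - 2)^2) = s - 2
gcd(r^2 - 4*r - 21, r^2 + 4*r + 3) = r + 3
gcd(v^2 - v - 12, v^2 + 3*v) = v + 3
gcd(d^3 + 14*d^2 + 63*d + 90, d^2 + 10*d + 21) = d + 3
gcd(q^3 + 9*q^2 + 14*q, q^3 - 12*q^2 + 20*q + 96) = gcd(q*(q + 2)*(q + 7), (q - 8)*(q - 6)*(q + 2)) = q + 2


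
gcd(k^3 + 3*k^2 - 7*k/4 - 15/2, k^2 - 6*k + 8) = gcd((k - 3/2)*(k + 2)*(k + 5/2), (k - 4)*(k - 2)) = 1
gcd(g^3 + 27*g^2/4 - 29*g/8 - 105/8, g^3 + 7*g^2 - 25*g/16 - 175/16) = g^2 + 33*g/4 + 35/4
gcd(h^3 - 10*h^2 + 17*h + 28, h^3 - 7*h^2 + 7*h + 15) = h + 1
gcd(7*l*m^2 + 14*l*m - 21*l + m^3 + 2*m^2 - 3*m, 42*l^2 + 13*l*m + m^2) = 7*l + m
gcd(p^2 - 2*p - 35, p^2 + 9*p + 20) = p + 5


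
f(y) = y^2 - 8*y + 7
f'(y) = 2*y - 8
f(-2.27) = 30.31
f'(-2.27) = -12.54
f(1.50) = -2.75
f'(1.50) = -5.00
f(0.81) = 1.18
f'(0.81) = -6.38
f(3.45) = -8.70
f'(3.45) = -1.10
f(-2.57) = 34.16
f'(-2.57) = -13.14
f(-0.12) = 7.97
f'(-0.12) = -8.24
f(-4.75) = 67.56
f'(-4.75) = -17.50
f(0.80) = 1.24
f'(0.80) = -6.40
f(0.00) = 7.00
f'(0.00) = -8.00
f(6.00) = -5.00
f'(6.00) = 4.00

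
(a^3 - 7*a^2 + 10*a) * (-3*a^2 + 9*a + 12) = -3*a^5 + 30*a^4 - 81*a^3 + 6*a^2 + 120*a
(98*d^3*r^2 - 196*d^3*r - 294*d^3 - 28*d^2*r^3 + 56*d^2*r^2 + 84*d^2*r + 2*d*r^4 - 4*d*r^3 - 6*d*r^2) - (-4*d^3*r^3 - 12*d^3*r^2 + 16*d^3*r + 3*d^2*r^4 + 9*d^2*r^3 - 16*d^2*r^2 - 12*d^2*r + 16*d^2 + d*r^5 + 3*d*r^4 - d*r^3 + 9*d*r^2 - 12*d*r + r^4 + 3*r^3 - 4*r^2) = 4*d^3*r^3 + 110*d^3*r^2 - 212*d^3*r - 294*d^3 - 3*d^2*r^4 - 37*d^2*r^3 + 72*d^2*r^2 + 96*d^2*r - 16*d^2 - d*r^5 - d*r^4 - 3*d*r^3 - 15*d*r^2 + 12*d*r - r^4 - 3*r^3 + 4*r^2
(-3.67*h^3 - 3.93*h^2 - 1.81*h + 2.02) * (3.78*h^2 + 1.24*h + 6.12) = -13.8726*h^5 - 19.4062*h^4 - 34.1754*h^3 - 18.6604*h^2 - 8.5724*h + 12.3624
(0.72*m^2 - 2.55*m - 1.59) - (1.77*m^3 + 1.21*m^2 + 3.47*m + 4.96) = -1.77*m^3 - 0.49*m^2 - 6.02*m - 6.55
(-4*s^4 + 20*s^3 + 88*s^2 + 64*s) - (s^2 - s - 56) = -4*s^4 + 20*s^3 + 87*s^2 + 65*s + 56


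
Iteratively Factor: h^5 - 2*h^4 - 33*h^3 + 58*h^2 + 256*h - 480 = (h + 4)*(h^4 - 6*h^3 - 9*h^2 + 94*h - 120) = (h - 2)*(h + 4)*(h^3 - 4*h^2 - 17*h + 60) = (h - 2)*(h + 4)^2*(h^2 - 8*h + 15) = (h - 5)*(h - 2)*(h + 4)^2*(h - 3)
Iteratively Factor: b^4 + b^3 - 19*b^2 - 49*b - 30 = (b + 1)*(b^3 - 19*b - 30) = (b - 5)*(b + 1)*(b^2 + 5*b + 6) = (b - 5)*(b + 1)*(b + 3)*(b + 2)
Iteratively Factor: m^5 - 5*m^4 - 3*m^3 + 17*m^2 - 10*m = (m)*(m^4 - 5*m^3 - 3*m^2 + 17*m - 10) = m*(m - 1)*(m^3 - 4*m^2 - 7*m + 10) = m*(m - 1)^2*(m^2 - 3*m - 10) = m*(m - 1)^2*(m + 2)*(m - 5)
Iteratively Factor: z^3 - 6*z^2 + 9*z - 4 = (z - 4)*(z^2 - 2*z + 1) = (z - 4)*(z - 1)*(z - 1)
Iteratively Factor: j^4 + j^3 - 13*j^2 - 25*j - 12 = (j + 1)*(j^3 - 13*j - 12) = (j + 1)^2*(j^2 - j - 12) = (j + 1)^2*(j + 3)*(j - 4)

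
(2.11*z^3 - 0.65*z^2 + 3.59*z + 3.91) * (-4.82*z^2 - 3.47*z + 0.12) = -10.1702*z^5 - 4.1887*z^4 - 14.7951*z^3 - 31.3815*z^2 - 13.1369*z + 0.4692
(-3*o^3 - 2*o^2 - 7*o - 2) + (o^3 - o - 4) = -2*o^3 - 2*o^2 - 8*o - 6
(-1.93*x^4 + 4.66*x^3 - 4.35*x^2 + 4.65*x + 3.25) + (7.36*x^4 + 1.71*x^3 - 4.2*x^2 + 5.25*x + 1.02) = 5.43*x^4 + 6.37*x^3 - 8.55*x^2 + 9.9*x + 4.27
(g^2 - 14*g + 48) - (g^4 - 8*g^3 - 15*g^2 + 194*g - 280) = -g^4 + 8*g^3 + 16*g^2 - 208*g + 328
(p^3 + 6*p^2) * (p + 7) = p^4 + 13*p^3 + 42*p^2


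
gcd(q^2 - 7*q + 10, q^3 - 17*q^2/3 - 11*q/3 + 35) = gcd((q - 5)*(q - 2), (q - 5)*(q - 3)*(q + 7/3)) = q - 5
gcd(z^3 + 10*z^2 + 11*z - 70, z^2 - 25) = z + 5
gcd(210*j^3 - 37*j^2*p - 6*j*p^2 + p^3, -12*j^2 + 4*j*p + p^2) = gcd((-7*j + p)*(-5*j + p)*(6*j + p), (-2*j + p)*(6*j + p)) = 6*j + p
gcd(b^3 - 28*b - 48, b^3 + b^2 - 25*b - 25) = 1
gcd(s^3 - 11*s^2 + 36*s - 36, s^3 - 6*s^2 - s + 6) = s - 6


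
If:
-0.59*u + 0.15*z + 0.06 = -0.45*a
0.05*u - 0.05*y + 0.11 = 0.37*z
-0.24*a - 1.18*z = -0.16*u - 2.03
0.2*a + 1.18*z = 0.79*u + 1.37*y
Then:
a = 6.29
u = 5.19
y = -1.09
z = 1.15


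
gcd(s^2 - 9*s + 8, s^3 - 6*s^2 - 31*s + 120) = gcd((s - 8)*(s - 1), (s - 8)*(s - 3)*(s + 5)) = s - 8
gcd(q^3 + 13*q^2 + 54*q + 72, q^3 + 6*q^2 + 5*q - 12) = q^2 + 7*q + 12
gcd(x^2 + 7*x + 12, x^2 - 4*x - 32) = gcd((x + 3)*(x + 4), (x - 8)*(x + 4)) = x + 4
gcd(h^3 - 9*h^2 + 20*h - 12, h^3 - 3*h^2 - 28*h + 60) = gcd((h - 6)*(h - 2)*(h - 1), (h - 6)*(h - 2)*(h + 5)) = h^2 - 8*h + 12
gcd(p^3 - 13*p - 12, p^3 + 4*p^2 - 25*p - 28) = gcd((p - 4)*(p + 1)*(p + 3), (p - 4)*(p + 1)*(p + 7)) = p^2 - 3*p - 4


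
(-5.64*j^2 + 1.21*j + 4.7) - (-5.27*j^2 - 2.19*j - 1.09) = -0.37*j^2 + 3.4*j + 5.79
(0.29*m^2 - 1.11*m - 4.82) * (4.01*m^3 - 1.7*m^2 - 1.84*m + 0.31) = 1.1629*m^5 - 4.9441*m^4 - 17.9748*m^3 + 10.3263*m^2 + 8.5247*m - 1.4942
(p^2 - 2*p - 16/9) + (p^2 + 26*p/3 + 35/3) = 2*p^2 + 20*p/3 + 89/9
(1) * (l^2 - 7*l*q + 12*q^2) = l^2 - 7*l*q + 12*q^2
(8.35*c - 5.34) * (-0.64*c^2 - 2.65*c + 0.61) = -5.344*c^3 - 18.7099*c^2 + 19.2445*c - 3.2574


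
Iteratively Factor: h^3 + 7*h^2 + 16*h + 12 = (h + 2)*(h^2 + 5*h + 6) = (h + 2)*(h + 3)*(h + 2)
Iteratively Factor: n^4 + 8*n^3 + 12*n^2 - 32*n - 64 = (n - 2)*(n^3 + 10*n^2 + 32*n + 32) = (n - 2)*(n + 4)*(n^2 + 6*n + 8) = (n - 2)*(n + 4)^2*(n + 2)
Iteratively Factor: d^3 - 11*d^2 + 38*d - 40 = (d - 4)*(d^2 - 7*d + 10) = (d - 4)*(d - 2)*(d - 5)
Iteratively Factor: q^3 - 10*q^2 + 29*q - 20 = (q - 5)*(q^2 - 5*q + 4) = (q - 5)*(q - 4)*(q - 1)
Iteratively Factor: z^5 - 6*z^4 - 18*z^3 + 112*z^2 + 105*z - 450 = (z - 5)*(z^4 - z^3 - 23*z^2 - 3*z + 90) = (z - 5)*(z - 2)*(z^3 + z^2 - 21*z - 45) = (z - 5)*(z - 2)*(z + 3)*(z^2 - 2*z - 15) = (z - 5)^2*(z - 2)*(z + 3)*(z + 3)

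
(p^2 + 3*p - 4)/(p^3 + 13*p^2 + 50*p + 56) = (p - 1)/(p^2 + 9*p + 14)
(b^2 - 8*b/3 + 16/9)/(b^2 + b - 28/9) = (3*b - 4)/(3*b + 7)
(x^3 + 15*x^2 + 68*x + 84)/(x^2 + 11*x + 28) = (x^2 + 8*x + 12)/(x + 4)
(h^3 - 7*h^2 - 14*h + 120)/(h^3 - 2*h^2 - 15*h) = (h^2 - 2*h - 24)/(h*(h + 3))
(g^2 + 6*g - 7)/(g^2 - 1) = (g + 7)/(g + 1)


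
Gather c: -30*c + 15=15 - 30*c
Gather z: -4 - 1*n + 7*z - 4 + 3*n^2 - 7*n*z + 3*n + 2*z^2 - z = 3*n^2 + 2*n + 2*z^2 + z*(6 - 7*n) - 8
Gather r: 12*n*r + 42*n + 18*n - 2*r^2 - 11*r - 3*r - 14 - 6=60*n - 2*r^2 + r*(12*n - 14) - 20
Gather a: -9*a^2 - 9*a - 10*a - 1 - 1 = -9*a^2 - 19*a - 2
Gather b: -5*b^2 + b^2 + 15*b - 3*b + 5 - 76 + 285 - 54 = -4*b^2 + 12*b + 160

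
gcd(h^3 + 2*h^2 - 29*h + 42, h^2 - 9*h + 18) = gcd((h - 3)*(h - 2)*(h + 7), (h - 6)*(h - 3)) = h - 3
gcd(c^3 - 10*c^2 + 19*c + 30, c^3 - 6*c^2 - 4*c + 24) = c - 6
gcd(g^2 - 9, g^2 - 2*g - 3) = g - 3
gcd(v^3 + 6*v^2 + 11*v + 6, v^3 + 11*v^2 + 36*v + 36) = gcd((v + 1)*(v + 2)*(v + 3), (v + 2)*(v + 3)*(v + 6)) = v^2 + 5*v + 6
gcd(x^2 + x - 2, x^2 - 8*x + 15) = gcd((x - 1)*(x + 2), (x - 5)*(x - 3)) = 1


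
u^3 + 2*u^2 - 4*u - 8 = (u - 2)*(u + 2)^2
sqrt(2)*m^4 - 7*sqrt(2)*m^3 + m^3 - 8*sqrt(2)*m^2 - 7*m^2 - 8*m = m*(m - 8)*(m + 1)*(sqrt(2)*m + 1)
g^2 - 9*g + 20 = (g - 5)*(g - 4)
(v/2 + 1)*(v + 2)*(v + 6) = v^3/2 + 5*v^2 + 14*v + 12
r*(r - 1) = r^2 - r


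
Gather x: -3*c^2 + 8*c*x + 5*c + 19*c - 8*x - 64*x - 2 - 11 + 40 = -3*c^2 + 24*c + x*(8*c - 72) + 27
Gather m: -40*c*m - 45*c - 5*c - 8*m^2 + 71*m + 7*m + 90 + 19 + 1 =-50*c - 8*m^2 + m*(78 - 40*c) + 110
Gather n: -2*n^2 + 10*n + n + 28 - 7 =-2*n^2 + 11*n + 21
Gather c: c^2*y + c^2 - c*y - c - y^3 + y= c^2*(y + 1) + c*(-y - 1) - y^3 + y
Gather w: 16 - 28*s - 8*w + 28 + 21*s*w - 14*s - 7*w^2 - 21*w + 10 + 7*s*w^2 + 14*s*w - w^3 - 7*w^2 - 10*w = -42*s - w^3 + w^2*(7*s - 14) + w*(35*s - 39) + 54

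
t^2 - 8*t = t*(t - 8)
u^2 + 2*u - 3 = (u - 1)*(u + 3)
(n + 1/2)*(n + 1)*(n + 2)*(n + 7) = n^4 + 21*n^3/2 + 28*n^2 + 51*n/2 + 7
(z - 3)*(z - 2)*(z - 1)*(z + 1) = z^4 - 5*z^3 + 5*z^2 + 5*z - 6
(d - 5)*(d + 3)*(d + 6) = d^3 + 4*d^2 - 27*d - 90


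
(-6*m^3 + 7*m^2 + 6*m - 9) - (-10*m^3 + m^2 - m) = 4*m^3 + 6*m^2 + 7*m - 9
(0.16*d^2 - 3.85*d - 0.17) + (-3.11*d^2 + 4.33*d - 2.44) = -2.95*d^2 + 0.48*d - 2.61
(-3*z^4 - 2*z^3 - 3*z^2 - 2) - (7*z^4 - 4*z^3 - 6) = -10*z^4 + 2*z^3 - 3*z^2 + 4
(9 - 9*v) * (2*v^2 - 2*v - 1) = -18*v^3 + 36*v^2 - 9*v - 9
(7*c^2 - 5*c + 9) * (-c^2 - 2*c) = -7*c^4 - 9*c^3 + c^2 - 18*c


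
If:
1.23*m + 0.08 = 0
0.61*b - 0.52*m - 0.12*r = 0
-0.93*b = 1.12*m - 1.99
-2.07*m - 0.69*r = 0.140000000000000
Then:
No Solution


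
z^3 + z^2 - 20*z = z*(z - 4)*(z + 5)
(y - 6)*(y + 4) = y^2 - 2*y - 24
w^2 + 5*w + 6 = (w + 2)*(w + 3)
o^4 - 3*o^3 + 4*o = o*(o - 2)^2*(o + 1)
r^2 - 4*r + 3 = (r - 3)*(r - 1)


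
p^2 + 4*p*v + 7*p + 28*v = (p + 7)*(p + 4*v)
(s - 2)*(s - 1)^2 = s^3 - 4*s^2 + 5*s - 2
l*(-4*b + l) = -4*b*l + l^2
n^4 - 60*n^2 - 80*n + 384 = (n - 8)*(n - 2)*(n + 4)*(n + 6)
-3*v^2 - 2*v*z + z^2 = (-3*v + z)*(v + z)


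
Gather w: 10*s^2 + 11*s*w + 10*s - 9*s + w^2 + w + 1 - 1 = 10*s^2 + s + w^2 + w*(11*s + 1)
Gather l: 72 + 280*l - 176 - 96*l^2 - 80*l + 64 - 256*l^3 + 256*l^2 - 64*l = -256*l^3 + 160*l^2 + 136*l - 40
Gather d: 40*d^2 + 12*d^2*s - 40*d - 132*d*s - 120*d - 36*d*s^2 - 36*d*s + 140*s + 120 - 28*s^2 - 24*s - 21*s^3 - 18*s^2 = d^2*(12*s + 40) + d*(-36*s^2 - 168*s - 160) - 21*s^3 - 46*s^2 + 116*s + 120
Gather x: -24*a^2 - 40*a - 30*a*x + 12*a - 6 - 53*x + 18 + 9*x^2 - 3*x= -24*a^2 - 28*a + 9*x^2 + x*(-30*a - 56) + 12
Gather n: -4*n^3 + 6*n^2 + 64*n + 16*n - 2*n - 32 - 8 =-4*n^3 + 6*n^2 + 78*n - 40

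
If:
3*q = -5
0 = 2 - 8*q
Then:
No Solution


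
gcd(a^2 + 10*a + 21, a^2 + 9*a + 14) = a + 7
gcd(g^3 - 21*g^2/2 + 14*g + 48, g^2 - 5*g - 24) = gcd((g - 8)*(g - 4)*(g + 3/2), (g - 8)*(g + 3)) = g - 8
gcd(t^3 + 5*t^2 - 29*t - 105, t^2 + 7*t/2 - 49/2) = t + 7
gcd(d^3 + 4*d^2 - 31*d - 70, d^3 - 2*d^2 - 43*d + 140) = d^2 + 2*d - 35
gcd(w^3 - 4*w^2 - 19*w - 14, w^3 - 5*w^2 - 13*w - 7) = w^2 - 6*w - 7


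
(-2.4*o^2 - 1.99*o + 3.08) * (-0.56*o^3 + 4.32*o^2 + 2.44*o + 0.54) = 1.344*o^5 - 9.2536*o^4 - 16.1776*o^3 + 7.154*o^2 + 6.4406*o + 1.6632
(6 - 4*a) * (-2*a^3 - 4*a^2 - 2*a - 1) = 8*a^4 + 4*a^3 - 16*a^2 - 8*a - 6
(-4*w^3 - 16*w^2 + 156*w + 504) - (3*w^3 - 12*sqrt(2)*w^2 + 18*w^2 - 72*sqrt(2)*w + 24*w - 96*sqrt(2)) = -7*w^3 - 34*w^2 + 12*sqrt(2)*w^2 + 72*sqrt(2)*w + 132*w + 96*sqrt(2) + 504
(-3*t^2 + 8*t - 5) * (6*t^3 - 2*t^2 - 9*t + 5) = -18*t^5 + 54*t^4 - 19*t^3 - 77*t^2 + 85*t - 25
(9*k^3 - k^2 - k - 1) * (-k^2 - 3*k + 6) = -9*k^5 - 26*k^4 + 58*k^3 - 2*k^2 - 3*k - 6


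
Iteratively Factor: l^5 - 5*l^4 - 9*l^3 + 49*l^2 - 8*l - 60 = (l - 5)*(l^4 - 9*l^2 + 4*l + 12) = (l - 5)*(l + 1)*(l^3 - l^2 - 8*l + 12) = (l - 5)*(l + 1)*(l + 3)*(l^2 - 4*l + 4) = (l - 5)*(l - 2)*(l + 1)*(l + 3)*(l - 2)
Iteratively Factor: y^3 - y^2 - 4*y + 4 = (y - 2)*(y^2 + y - 2) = (y - 2)*(y - 1)*(y + 2)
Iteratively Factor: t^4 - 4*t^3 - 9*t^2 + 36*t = (t)*(t^3 - 4*t^2 - 9*t + 36) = t*(t - 3)*(t^2 - t - 12) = t*(t - 3)*(t + 3)*(t - 4)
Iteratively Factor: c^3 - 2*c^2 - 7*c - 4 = (c + 1)*(c^2 - 3*c - 4) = (c - 4)*(c + 1)*(c + 1)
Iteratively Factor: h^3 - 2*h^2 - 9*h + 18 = (h - 3)*(h^2 + h - 6) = (h - 3)*(h - 2)*(h + 3)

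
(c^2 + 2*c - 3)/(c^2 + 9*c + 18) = (c - 1)/(c + 6)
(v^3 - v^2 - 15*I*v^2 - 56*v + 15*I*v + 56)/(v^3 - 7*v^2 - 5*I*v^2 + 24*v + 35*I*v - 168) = (v^2 - v*(1 + 7*I) + 7*I)/(v^2 + v*(-7 + 3*I) - 21*I)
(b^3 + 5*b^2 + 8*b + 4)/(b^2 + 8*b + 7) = (b^2 + 4*b + 4)/(b + 7)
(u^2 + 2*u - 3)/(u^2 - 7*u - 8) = (-u^2 - 2*u + 3)/(-u^2 + 7*u + 8)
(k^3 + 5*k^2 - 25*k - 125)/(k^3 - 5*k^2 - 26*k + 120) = (k^2 - 25)/(k^2 - 10*k + 24)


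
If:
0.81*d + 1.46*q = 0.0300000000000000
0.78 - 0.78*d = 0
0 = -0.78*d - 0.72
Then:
No Solution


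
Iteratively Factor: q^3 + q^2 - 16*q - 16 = (q - 4)*(q^2 + 5*q + 4) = (q - 4)*(q + 4)*(q + 1)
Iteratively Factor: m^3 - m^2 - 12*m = (m)*(m^2 - m - 12) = m*(m + 3)*(m - 4)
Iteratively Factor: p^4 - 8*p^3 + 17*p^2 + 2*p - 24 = (p - 3)*(p^3 - 5*p^2 + 2*p + 8) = (p - 3)*(p + 1)*(p^2 - 6*p + 8) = (p - 3)*(p - 2)*(p + 1)*(p - 4)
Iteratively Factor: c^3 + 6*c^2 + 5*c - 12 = (c + 4)*(c^2 + 2*c - 3) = (c - 1)*(c + 4)*(c + 3)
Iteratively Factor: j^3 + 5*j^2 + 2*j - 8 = (j + 2)*(j^2 + 3*j - 4) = (j - 1)*(j + 2)*(j + 4)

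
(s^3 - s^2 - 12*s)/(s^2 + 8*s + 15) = s*(s - 4)/(s + 5)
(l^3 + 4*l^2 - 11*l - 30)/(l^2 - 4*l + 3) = (l^2 + 7*l + 10)/(l - 1)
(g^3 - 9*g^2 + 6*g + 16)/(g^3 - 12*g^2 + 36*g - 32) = (g + 1)/(g - 2)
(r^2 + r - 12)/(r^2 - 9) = (r + 4)/(r + 3)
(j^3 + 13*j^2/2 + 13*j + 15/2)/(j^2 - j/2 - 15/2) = (j^2 + 4*j + 3)/(j - 3)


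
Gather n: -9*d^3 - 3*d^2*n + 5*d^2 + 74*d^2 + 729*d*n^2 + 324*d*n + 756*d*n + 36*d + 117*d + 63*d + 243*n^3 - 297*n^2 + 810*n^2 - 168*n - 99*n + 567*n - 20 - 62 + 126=-9*d^3 + 79*d^2 + 216*d + 243*n^3 + n^2*(729*d + 513) + n*(-3*d^2 + 1080*d + 300) + 44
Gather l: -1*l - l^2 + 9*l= -l^2 + 8*l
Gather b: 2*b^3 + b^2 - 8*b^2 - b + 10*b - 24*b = 2*b^3 - 7*b^2 - 15*b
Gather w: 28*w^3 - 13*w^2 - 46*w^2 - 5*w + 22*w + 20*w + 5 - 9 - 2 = 28*w^3 - 59*w^2 + 37*w - 6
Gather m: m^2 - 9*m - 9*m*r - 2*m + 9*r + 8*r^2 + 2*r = m^2 + m*(-9*r - 11) + 8*r^2 + 11*r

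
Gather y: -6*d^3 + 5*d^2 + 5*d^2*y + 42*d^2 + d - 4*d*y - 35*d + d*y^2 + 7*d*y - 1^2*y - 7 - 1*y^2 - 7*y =-6*d^3 + 47*d^2 - 34*d + y^2*(d - 1) + y*(5*d^2 + 3*d - 8) - 7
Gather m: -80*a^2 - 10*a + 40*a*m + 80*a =-80*a^2 + 40*a*m + 70*a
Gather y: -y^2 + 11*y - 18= -y^2 + 11*y - 18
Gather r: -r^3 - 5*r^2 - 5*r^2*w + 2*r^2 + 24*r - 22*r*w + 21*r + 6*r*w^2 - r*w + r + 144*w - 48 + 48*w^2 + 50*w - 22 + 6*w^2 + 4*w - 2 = -r^3 + r^2*(-5*w - 3) + r*(6*w^2 - 23*w + 46) + 54*w^2 + 198*w - 72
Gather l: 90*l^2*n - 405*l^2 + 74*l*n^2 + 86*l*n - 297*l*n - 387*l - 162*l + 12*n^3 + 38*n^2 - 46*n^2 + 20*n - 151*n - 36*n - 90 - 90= l^2*(90*n - 405) + l*(74*n^2 - 211*n - 549) + 12*n^3 - 8*n^2 - 167*n - 180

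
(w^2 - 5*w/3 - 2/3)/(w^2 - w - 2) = (w + 1/3)/(w + 1)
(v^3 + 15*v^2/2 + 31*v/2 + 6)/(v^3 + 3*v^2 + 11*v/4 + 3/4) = 2*(v^2 + 7*v + 12)/(2*v^2 + 5*v + 3)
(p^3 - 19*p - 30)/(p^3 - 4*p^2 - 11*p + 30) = (p + 2)/(p - 2)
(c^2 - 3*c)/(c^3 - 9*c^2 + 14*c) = (c - 3)/(c^2 - 9*c + 14)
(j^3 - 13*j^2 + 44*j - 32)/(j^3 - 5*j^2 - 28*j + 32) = (j - 4)/(j + 4)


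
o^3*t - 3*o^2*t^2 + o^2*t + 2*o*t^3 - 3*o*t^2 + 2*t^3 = (o - 2*t)*(o - t)*(o*t + t)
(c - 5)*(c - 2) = c^2 - 7*c + 10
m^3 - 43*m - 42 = (m - 7)*(m + 1)*(m + 6)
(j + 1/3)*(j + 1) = j^2 + 4*j/3 + 1/3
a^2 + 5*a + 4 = (a + 1)*(a + 4)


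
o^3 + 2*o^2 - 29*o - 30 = (o - 5)*(o + 1)*(o + 6)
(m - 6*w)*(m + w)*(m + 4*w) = m^3 - m^2*w - 26*m*w^2 - 24*w^3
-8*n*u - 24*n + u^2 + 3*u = (-8*n + u)*(u + 3)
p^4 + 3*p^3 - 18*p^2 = p^2*(p - 3)*(p + 6)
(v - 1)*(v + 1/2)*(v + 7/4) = v^3 + 5*v^2/4 - 11*v/8 - 7/8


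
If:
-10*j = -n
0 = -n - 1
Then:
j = -1/10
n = -1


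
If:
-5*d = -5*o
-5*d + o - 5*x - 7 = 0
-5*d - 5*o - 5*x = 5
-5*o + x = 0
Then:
No Solution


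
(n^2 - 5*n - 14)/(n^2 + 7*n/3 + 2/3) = 3*(n - 7)/(3*n + 1)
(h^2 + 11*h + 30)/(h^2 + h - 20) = (h + 6)/(h - 4)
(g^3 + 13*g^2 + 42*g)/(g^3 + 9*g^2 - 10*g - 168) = g/(g - 4)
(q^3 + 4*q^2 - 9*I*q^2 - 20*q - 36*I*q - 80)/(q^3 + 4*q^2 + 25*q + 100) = (q - 4*I)/(q + 5*I)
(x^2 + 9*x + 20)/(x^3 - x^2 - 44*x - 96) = (x + 5)/(x^2 - 5*x - 24)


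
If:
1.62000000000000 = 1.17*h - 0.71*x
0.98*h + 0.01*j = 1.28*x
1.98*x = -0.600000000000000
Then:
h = 1.20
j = -156.46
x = -0.30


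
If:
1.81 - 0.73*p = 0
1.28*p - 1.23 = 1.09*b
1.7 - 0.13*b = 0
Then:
No Solution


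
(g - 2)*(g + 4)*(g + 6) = g^3 + 8*g^2 + 4*g - 48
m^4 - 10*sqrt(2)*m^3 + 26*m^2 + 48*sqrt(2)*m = m*(m - 8*sqrt(2))*(m - 3*sqrt(2))*(m + sqrt(2))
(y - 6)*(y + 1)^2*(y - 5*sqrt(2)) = y^4 - 5*sqrt(2)*y^3 - 4*y^3 - 11*y^2 + 20*sqrt(2)*y^2 - 6*y + 55*sqrt(2)*y + 30*sqrt(2)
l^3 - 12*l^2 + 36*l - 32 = (l - 8)*(l - 2)^2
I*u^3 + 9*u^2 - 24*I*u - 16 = (u - 4*I)^2*(I*u + 1)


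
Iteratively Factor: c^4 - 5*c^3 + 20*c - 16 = (c - 1)*(c^3 - 4*c^2 - 4*c + 16) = (c - 2)*(c - 1)*(c^2 - 2*c - 8) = (c - 4)*(c - 2)*(c - 1)*(c + 2)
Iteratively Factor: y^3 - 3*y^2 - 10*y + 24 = (y + 3)*(y^2 - 6*y + 8) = (y - 4)*(y + 3)*(y - 2)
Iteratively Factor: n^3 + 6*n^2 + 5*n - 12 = (n + 3)*(n^2 + 3*n - 4) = (n + 3)*(n + 4)*(n - 1)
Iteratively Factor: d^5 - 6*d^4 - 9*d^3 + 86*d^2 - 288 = (d + 3)*(d^4 - 9*d^3 + 18*d^2 + 32*d - 96) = (d - 4)*(d + 3)*(d^3 - 5*d^2 - 2*d + 24) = (d - 4)*(d - 3)*(d + 3)*(d^2 - 2*d - 8) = (d - 4)^2*(d - 3)*(d + 3)*(d + 2)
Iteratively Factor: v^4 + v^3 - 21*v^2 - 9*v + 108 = (v + 3)*(v^3 - 2*v^2 - 15*v + 36) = (v - 3)*(v + 3)*(v^2 + v - 12) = (v - 3)^2*(v + 3)*(v + 4)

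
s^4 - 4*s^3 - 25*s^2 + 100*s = s*(s - 5)*(s - 4)*(s + 5)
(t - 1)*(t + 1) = t^2 - 1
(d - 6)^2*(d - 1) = d^3 - 13*d^2 + 48*d - 36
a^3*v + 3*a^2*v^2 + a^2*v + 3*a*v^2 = a*(a + 3*v)*(a*v + v)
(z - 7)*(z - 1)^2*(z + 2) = z^4 - 7*z^3 - 3*z^2 + 23*z - 14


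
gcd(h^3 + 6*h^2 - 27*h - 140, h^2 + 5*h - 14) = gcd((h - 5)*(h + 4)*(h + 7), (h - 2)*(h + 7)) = h + 7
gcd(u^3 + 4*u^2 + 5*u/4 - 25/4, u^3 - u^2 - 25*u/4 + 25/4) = u^2 + 3*u/2 - 5/2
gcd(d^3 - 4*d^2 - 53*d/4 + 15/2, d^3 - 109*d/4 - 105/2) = d^2 - 7*d/2 - 15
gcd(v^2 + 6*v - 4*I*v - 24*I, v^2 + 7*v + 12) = 1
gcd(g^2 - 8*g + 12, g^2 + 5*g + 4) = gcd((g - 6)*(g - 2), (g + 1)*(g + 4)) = 1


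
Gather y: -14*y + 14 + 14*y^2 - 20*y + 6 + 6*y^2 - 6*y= 20*y^2 - 40*y + 20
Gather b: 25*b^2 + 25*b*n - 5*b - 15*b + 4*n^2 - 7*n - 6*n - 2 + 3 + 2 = 25*b^2 + b*(25*n - 20) + 4*n^2 - 13*n + 3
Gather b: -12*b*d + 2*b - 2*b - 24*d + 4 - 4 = -12*b*d - 24*d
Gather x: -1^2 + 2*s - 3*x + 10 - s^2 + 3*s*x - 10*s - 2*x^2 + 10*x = -s^2 - 8*s - 2*x^2 + x*(3*s + 7) + 9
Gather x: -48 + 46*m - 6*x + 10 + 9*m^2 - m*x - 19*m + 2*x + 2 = 9*m^2 + 27*m + x*(-m - 4) - 36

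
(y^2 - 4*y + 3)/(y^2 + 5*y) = (y^2 - 4*y + 3)/(y*(y + 5))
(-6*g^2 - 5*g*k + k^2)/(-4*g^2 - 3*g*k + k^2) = (6*g - k)/(4*g - k)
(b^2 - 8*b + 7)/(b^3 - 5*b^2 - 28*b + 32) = (b - 7)/(b^2 - 4*b - 32)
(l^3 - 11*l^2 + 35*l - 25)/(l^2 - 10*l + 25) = l - 1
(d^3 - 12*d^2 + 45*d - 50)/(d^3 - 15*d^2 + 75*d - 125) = (d - 2)/(d - 5)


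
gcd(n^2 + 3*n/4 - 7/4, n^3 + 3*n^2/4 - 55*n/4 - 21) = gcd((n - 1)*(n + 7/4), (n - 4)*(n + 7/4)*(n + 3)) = n + 7/4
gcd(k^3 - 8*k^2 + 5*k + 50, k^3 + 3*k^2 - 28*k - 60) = k^2 - 3*k - 10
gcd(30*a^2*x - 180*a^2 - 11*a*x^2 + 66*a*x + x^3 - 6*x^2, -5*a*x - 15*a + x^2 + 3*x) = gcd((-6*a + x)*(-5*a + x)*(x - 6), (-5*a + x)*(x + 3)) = -5*a + x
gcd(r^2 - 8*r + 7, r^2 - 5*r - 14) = r - 7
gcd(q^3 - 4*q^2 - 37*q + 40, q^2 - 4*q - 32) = q - 8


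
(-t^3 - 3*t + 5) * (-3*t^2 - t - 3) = 3*t^5 + t^4 + 12*t^3 - 12*t^2 + 4*t - 15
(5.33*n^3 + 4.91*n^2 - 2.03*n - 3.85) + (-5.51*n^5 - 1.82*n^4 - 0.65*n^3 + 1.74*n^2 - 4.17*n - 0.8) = -5.51*n^5 - 1.82*n^4 + 4.68*n^3 + 6.65*n^2 - 6.2*n - 4.65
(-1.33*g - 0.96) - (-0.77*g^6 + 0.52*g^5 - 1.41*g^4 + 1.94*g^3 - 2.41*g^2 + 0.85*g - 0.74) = 0.77*g^6 - 0.52*g^5 + 1.41*g^4 - 1.94*g^3 + 2.41*g^2 - 2.18*g - 0.22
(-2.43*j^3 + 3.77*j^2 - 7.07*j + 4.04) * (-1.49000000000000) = 3.6207*j^3 - 5.6173*j^2 + 10.5343*j - 6.0196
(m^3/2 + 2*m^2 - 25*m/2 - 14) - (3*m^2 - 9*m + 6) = m^3/2 - m^2 - 7*m/2 - 20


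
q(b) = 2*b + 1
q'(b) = 2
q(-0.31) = 0.38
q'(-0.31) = 2.00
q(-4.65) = -8.30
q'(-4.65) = 2.00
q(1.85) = 4.70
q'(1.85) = 2.00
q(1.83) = 4.66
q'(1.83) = 2.00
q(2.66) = 6.32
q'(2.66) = 2.00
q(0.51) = 2.02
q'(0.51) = 2.00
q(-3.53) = -6.06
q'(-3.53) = 2.00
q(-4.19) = -7.38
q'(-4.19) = 2.00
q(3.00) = 7.00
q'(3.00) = 2.00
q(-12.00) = -23.00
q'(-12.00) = 2.00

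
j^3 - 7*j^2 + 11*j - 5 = (j - 5)*(j - 1)^2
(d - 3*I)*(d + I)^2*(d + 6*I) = d^4 + 5*I*d^3 + 11*d^2 + 33*I*d - 18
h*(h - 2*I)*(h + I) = h^3 - I*h^2 + 2*h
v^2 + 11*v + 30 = (v + 5)*(v + 6)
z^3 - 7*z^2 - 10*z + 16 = (z - 8)*(z - 1)*(z + 2)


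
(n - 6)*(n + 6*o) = n^2 + 6*n*o - 6*n - 36*o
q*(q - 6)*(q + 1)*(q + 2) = q^4 - 3*q^3 - 16*q^2 - 12*q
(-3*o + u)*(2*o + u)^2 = -12*o^3 - 8*o^2*u + o*u^2 + u^3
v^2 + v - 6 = (v - 2)*(v + 3)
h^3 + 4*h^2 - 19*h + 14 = (h - 2)*(h - 1)*(h + 7)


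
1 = 1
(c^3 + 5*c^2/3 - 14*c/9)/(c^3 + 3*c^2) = (9*c^2 + 15*c - 14)/(9*c*(c + 3))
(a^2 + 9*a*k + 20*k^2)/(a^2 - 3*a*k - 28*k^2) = (a + 5*k)/(a - 7*k)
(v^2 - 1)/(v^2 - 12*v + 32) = (v^2 - 1)/(v^2 - 12*v + 32)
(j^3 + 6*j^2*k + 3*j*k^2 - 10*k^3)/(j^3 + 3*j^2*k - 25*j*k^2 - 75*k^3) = (j^2 + j*k - 2*k^2)/(j^2 - 2*j*k - 15*k^2)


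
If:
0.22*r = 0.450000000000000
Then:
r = 2.05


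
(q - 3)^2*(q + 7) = q^3 + q^2 - 33*q + 63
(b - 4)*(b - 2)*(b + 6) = b^3 - 28*b + 48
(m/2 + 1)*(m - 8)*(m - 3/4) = m^3/2 - 27*m^2/8 - 23*m/4 + 6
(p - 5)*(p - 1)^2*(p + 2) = p^4 - 5*p^3 - 3*p^2 + 17*p - 10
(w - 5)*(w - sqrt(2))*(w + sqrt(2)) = w^3 - 5*w^2 - 2*w + 10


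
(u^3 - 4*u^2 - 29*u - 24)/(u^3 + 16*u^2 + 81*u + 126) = (u^2 - 7*u - 8)/(u^2 + 13*u + 42)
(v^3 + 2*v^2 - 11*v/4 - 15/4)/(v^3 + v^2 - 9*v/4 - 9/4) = (2*v + 5)/(2*v + 3)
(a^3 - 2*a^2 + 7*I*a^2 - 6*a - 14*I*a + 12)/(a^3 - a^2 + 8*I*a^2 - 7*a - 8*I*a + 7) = (a^2 + a*(-2 + 6*I) - 12*I)/(a^2 + a*(-1 + 7*I) - 7*I)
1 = 1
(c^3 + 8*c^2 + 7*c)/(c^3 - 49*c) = (c + 1)/(c - 7)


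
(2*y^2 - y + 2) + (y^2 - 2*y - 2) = 3*y^2 - 3*y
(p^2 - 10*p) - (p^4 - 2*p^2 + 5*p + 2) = -p^4 + 3*p^2 - 15*p - 2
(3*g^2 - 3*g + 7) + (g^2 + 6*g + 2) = 4*g^2 + 3*g + 9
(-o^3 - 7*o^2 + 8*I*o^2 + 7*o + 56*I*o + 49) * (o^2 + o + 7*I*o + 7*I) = -o^5 - 8*o^4 + I*o^4 - 56*o^3 + 8*I*o^3 - 392*o^2 + 56*I*o^2 - 343*o + 392*I*o + 343*I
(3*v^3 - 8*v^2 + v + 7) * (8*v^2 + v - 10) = 24*v^5 - 61*v^4 - 30*v^3 + 137*v^2 - 3*v - 70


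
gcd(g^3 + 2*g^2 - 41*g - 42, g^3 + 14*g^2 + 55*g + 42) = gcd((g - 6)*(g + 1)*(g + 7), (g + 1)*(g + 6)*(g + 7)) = g^2 + 8*g + 7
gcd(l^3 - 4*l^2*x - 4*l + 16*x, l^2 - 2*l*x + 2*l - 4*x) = l + 2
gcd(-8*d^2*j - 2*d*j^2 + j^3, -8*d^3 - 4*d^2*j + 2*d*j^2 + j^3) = 2*d + j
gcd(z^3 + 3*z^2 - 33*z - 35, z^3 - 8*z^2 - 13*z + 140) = z - 5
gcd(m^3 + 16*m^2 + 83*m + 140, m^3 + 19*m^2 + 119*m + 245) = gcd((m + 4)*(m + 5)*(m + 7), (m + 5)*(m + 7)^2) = m^2 + 12*m + 35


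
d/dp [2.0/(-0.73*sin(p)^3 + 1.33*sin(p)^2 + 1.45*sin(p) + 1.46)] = (4.38*sin(p)^2 - 5.32*sin(p) - 2.9)*cos(p)/(-0.73*sin(p)^3 + 1.33*sin(p)^2 + 1.45*sin(p) + 1.46)^2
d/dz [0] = 0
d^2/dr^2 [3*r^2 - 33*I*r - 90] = 6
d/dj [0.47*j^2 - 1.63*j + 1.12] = 0.94*j - 1.63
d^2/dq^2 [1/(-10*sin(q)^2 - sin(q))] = (400*sin(q) + 30 - 599/sin(q) - 60/sin(q)^2 - 2/sin(q)^3)/(10*sin(q) + 1)^3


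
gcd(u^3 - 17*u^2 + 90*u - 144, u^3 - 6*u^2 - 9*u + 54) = u^2 - 9*u + 18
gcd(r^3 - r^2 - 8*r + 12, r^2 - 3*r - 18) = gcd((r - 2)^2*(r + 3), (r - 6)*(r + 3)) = r + 3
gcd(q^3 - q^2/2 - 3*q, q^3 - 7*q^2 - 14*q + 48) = q - 2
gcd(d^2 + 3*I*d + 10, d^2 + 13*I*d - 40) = d + 5*I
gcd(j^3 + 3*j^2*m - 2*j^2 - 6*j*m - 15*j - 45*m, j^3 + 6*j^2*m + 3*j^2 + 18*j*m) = j + 3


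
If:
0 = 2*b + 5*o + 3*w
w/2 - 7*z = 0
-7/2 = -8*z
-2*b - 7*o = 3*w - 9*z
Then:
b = -903/64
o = 63/32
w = 49/8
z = 7/16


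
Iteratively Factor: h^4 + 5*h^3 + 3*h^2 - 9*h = (h)*(h^3 + 5*h^2 + 3*h - 9) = h*(h - 1)*(h^2 + 6*h + 9) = h*(h - 1)*(h + 3)*(h + 3)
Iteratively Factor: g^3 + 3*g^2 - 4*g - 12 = (g + 2)*(g^2 + g - 6) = (g - 2)*(g + 2)*(g + 3)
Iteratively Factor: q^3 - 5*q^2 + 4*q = (q - 4)*(q^2 - q) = (q - 4)*(q - 1)*(q)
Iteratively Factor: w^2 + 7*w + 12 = (w + 3)*(w + 4)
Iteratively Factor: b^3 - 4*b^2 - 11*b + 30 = (b - 5)*(b^2 + b - 6) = (b - 5)*(b + 3)*(b - 2)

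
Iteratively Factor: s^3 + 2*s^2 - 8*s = (s - 2)*(s^2 + 4*s) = (s - 2)*(s + 4)*(s)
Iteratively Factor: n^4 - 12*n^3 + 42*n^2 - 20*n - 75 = (n + 1)*(n^3 - 13*n^2 + 55*n - 75) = (n - 3)*(n + 1)*(n^2 - 10*n + 25) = (n - 5)*(n - 3)*(n + 1)*(n - 5)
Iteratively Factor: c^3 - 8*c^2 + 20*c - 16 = (c - 4)*(c^2 - 4*c + 4) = (c - 4)*(c - 2)*(c - 2)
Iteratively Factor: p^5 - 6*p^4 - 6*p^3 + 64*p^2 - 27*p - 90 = (p + 3)*(p^4 - 9*p^3 + 21*p^2 + p - 30) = (p - 5)*(p + 3)*(p^3 - 4*p^2 + p + 6) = (p - 5)*(p - 3)*(p + 3)*(p^2 - p - 2) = (p - 5)*(p - 3)*(p + 1)*(p + 3)*(p - 2)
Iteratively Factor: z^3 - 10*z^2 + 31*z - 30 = (z - 3)*(z^2 - 7*z + 10) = (z - 3)*(z - 2)*(z - 5)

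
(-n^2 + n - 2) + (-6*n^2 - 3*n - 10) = -7*n^2 - 2*n - 12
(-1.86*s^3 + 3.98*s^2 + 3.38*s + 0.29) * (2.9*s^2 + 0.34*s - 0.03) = -5.394*s^5 + 10.9096*s^4 + 11.211*s^3 + 1.8708*s^2 - 0.00279999999999998*s - 0.0087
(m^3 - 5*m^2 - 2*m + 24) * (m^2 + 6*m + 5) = m^5 + m^4 - 27*m^3 - 13*m^2 + 134*m + 120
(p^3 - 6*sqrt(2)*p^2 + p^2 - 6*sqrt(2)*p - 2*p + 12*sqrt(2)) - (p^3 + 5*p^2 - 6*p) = -6*sqrt(2)*p^2 - 4*p^2 - 6*sqrt(2)*p + 4*p + 12*sqrt(2)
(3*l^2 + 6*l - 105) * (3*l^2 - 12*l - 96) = 9*l^4 - 18*l^3 - 675*l^2 + 684*l + 10080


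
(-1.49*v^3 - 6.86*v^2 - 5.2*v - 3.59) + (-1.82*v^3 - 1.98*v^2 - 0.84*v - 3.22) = -3.31*v^3 - 8.84*v^2 - 6.04*v - 6.81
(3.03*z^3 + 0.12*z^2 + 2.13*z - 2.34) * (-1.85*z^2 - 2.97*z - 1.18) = -5.6055*z^5 - 9.2211*z^4 - 7.8723*z^3 - 2.1387*z^2 + 4.4364*z + 2.7612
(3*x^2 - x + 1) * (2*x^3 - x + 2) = 6*x^5 - 2*x^4 - x^3 + 7*x^2 - 3*x + 2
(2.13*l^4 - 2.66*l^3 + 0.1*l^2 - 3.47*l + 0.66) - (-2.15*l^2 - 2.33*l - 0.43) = 2.13*l^4 - 2.66*l^3 + 2.25*l^2 - 1.14*l + 1.09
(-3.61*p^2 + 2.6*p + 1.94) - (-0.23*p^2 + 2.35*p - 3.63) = -3.38*p^2 + 0.25*p + 5.57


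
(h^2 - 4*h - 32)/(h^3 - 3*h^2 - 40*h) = (h + 4)/(h*(h + 5))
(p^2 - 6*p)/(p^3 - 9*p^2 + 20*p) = (p - 6)/(p^2 - 9*p + 20)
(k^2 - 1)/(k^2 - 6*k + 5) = (k + 1)/(k - 5)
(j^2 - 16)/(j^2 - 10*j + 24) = (j + 4)/(j - 6)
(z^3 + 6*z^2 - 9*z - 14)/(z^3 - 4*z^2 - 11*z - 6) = (z^2 + 5*z - 14)/(z^2 - 5*z - 6)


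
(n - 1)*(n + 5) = n^2 + 4*n - 5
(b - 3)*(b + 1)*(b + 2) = b^3 - 7*b - 6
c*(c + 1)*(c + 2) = c^3 + 3*c^2 + 2*c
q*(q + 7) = q^2 + 7*q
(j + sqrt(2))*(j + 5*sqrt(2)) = j^2 + 6*sqrt(2)*j + 10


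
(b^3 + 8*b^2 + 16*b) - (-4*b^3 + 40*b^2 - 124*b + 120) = 5*b^3 - 32*b^2 + 140*b - 120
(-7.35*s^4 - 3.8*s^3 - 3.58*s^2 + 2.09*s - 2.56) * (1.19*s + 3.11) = -8.7465*s^5 - 27.3805*s^4 - 16.0782*s^3 - 8.6467*s^2 + 3.4535*s - 7.9616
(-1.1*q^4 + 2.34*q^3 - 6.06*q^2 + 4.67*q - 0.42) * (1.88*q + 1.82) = -2.068*q^5 + 2.3972*q^4 - 7.134*q^3 - 2.2496*q^2 + 7.7098*q - 0.7644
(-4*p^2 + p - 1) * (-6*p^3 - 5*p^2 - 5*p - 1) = 24*p^5 + 14*p^4 + 21*p^3 + 4*p^2 + 4*p + 1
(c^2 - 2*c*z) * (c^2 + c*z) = c^4 - c^3*z - 2*c^2*z^2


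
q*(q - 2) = q^2 - 2*q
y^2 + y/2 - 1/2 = (y - 1/2)*(y + 1)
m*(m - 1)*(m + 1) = m^3 - m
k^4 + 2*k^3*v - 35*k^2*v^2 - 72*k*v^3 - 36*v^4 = (k - 6*v)*(k + v)^2*(k + 6*v)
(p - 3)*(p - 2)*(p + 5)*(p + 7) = p^4 + 7*p^3 - 19*p^2 - 103*p + 210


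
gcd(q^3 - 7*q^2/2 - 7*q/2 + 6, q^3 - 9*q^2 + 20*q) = q - 4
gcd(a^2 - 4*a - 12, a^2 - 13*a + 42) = a - 6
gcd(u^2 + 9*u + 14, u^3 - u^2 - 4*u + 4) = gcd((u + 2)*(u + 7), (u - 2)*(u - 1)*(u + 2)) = u + 2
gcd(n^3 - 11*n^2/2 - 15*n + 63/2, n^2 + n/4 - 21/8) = n - 3/2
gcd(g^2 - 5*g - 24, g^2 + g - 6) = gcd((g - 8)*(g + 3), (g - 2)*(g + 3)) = g + 3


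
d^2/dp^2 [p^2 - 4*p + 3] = 2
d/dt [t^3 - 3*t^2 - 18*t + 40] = 3*t^2 - 6*t - 18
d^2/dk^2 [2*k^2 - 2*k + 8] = 4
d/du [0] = 0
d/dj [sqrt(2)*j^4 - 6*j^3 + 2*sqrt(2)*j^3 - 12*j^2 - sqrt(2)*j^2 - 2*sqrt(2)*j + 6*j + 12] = 4*sqrt(2)*j^3 - 18*j^2 + 6*sqrt(2)*j^2 - 24*j - 2*sqrt(2)*j - 2*sqrt(2) + 6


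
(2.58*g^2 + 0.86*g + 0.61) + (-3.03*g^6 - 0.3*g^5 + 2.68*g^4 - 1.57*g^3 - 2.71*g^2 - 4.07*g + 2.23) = -3.03*g^6 - 0.3*g^5 + 2.68*g^4 - 1.57*g^3 - 0.13*g^2 - 3.21*g + 2.84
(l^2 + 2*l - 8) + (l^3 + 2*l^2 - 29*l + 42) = l^3 + 3*l^2 - 27*l + 34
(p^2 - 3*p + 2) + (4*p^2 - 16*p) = 5*p^2 - 19*p + 2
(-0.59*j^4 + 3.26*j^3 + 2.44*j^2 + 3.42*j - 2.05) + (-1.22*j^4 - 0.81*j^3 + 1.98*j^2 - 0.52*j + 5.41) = -1.81*j^4 + 2.45*j^3 + 4.42*j^2 + 2.9*j + 3.36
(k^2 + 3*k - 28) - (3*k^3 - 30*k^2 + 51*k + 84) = -3*k^3 + 31*k^2 - 48*k - 112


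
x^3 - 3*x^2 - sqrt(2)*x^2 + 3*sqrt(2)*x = x*(x - 3)*(x - sqrt(2))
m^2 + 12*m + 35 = (m + 5)*(m + 7)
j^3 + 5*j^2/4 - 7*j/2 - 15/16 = (j - 3/2)*(j + 1/4)*(j + 5/2)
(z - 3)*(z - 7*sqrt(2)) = z^2 - 7*sqrt(2)*z - 3*z + 21*sqrt(2)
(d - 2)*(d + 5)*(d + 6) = d^3 + 9*d^2 + 8*d - 60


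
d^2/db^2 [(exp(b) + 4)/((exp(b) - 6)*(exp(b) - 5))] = (exp(4*b) + 27*exp(3*b) - 312*exp(2*b) + 334*exp(b) + 2220)*exp(b)/(exp(6*b) - 33*exp(5*b) + 453*exp(4*b) - 3311*exp(3*b) + 13590*exp(2*b) - 29700*exp(b) + 27000)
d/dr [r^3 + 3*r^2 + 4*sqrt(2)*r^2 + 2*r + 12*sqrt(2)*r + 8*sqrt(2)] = 3*r^2 + 6*r + 8*sqrt(2)*r + 2 + 12*sqrt(2)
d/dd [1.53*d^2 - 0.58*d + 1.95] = 3.06*d - 0.58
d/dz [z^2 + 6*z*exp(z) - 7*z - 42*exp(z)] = 6*z*exp(z) + 2*z - 36*exp(z) - 7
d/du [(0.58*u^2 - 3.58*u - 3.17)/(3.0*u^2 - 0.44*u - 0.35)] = (10.4848*u^2 + 18.614*u - 0.1418)/(9.0*u^4 - 2.64*u^3 - 1.9064*u^2 + 0.308*u + 0.1225)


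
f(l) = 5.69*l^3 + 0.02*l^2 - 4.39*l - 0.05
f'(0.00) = -4.39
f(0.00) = -0.05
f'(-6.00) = 609.89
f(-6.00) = -1202.03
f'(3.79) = 240.96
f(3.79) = 293.36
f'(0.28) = -3.04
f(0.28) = -1.15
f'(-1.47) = 32.44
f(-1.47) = -11.63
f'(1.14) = 17.84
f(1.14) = 3.40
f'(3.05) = 154.53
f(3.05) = 148.19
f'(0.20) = -3.70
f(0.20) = -0.88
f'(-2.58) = 109.13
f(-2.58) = -86.31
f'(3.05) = 154.53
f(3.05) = 148.19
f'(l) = 17.07*l^2 + 0.04*l - 4.39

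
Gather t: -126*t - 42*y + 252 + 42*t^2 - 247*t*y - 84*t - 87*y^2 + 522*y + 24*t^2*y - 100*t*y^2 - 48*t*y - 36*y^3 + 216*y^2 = t^2*(24*y + 42) + t*(-100*y^2 - 295*y - 210) - 36*y^3 + 129*y^2 + 480*y + 252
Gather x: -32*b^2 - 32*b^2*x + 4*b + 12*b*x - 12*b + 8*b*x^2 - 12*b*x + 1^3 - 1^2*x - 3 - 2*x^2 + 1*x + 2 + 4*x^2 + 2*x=-32*b^2 - 8*b + x^2*(8*b + 2) + x*(2 - 32*b^2)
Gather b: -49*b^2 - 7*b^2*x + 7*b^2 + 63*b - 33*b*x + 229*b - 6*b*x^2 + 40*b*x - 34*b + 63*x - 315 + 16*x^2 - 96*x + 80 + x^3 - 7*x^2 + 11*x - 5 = b^2*(-7*x - 42) + b*(-6*x^2 + 7*x + 258) + x^3 + 9*x^2 - 22*x - 240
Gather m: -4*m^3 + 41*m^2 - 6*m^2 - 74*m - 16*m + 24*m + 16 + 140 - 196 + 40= -4*m^3 + 35*m^2 - 66*m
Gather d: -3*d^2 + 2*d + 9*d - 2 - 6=-3*d^2 + 11*d - 8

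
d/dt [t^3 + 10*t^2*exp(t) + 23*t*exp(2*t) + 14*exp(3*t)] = 10*t^2*exp(t) + 3*t^2 + 46*t*exp(2*t) + 20*t*exp(t) + 42*exp(3*t) + 23*exp(2*t)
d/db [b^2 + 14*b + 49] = 2*b + 14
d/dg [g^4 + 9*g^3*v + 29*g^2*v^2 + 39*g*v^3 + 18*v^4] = 4*g^3 + 27*g^2*v + 58*g*v^2 + 39*v^3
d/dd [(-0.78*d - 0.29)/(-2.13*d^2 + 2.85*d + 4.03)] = (1.6614*d^2 - 2.223*d - (0.78*d + 0.29)*(4.26*d - 2.85) - 3.1434)/(-2.13*d^2 + 2.85*d + 4.03)^2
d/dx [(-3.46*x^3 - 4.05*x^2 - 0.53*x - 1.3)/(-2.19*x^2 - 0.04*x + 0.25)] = (7.5774*x^4 + 0.276799999999998*x^3 - 3.5937*x^2 - 7.719*x - 0.1845)/(4.7961*x^4 + 0.1752*x^3 - 1.0934*x^2 - 0.02*x + 0.0625)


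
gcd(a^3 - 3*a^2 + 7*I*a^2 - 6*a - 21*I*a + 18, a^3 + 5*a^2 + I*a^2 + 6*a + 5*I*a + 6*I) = a + I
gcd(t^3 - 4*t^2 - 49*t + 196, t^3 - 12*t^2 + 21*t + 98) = t - 7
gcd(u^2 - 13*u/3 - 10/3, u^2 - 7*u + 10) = u - 5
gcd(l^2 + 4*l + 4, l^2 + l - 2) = l + 2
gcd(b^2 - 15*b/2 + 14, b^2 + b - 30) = 1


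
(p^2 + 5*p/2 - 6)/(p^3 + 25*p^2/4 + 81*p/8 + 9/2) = 4*(2*p - 3)/(8*p^2 + 18*p + 9)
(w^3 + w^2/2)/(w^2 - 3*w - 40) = w^2*(w + 1/2)/(w^2 - 3*w - 40)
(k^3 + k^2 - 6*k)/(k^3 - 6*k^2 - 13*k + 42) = k/(k - 7)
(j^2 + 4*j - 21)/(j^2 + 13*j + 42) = (j - 3)/(j + 6)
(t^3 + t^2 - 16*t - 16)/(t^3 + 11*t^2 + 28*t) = (t^2 - 3*t - 4)/(t*(t + 7))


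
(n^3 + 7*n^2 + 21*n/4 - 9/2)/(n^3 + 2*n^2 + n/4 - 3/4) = (n + 6)/(n + 1)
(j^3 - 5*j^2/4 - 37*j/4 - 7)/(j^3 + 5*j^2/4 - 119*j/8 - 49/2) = 2*(j + 1)/(2*j + 7)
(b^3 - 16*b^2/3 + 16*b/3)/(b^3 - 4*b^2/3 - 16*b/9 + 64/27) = 9*b*(b - 4)/(9*b^2 - 16)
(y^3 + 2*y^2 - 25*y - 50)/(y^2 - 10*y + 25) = (y^2 + 7*y + 10)/(y - 5)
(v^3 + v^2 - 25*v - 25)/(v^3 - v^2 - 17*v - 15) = (v + 5)/(v + 3)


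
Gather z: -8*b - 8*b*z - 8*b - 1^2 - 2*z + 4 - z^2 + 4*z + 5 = -16*b - z^2 + z*(2 - 8*b) + 8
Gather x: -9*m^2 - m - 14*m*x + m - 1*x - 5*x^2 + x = -9*m^2 - 14*m*x - 5*x^2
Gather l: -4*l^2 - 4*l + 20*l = -4*l^2 + 16*l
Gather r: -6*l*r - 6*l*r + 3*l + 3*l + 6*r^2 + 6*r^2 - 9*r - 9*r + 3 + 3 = 6*l + 12*r^2 + r*(-12*l - 18) + 6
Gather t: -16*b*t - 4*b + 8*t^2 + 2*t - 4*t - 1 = -4*b + 8*t^2 + t*(-16*b - 2) - 1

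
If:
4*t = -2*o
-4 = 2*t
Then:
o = 4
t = -2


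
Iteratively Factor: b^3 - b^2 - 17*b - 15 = (b - 5)*(b^2 + 4*b + 3) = (b - 5)*(b + 3)*(b + 1)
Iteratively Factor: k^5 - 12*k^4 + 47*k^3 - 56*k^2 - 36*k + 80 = (k - 5)*(k^4 - 7*k^3 + 12*k^2 + 4*k - 16) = (k - 5)*(k + 1)*(k^3 - 8*k^2 + 20*k - 16) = (k - 5)*(k - 4)*(k + 1)*(k^2 - 4*k + 4) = (k - 5)*(k - 4)*(k - 2)*(k + 1)*(k - 2)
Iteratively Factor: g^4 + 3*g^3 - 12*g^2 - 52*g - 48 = (g - 4)*(g^3 + 7*g^2 + 16*g + 12) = (g - 4)*(g + 2)*(g^2 + 5*g + 6) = (g - 4)*(g + 2)^2*(g + 3)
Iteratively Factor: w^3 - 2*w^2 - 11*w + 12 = (w - 1)*(w^2 - w - 12) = (w - 4)*(w - 1)*(w + 3)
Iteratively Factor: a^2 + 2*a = (a)*(a + 2)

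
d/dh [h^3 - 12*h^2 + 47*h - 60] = 3*h^2 - 24*h + 47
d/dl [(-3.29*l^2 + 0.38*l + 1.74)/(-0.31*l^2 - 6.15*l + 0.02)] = (20.3513*l^2 + 0.9472*l + 10.7086)/(0.0961*l^4 + 3.813*l^3 + 37.8101*l^2 - 0.246*l + 0.0004)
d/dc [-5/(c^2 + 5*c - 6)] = 5*(2*c + 5)/(c^2 + 5*c - 6)^2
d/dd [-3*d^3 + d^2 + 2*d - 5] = -9*d^2 + 2*d + 2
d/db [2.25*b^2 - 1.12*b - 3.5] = 4.5*b - 1.12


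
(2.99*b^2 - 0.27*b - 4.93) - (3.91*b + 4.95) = 2.99*b^2 - 4.18*b - 9.88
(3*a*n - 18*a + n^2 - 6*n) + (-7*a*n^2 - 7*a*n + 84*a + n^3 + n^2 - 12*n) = -7*a*n^2 - 4*a*n + 66*a + n^3 + 2*n^2 - 18*n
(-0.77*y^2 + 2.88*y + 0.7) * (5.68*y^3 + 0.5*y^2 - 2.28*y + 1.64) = -4.3736*y^5 + 15.9734*y^4 + 7.1716*y^3 - 7.4792*y^2 + 3.1272*y + 1.148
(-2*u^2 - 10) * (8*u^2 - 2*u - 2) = -16*u^4 + 4*u^3 - 76*u^2 + 20*u + 20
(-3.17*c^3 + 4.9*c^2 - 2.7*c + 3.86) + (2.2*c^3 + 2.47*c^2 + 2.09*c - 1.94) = -0.97*c^3 + 7.37*c^2 - 0.61*c + 1.92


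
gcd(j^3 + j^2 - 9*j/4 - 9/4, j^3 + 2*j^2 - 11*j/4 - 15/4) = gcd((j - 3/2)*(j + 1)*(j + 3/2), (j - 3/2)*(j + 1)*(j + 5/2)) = j^2 - j/2 - 3/2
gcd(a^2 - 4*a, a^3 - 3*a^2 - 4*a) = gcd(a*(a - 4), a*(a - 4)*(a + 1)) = a^2 - 4*a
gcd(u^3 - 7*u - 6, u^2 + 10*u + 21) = 1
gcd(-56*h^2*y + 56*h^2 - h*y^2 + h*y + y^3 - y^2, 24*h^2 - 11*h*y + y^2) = -8*h + y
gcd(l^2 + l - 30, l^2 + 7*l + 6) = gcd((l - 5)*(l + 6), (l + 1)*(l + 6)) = l + 6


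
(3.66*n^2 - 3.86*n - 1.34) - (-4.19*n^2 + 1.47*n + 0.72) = 7.85*n^2 - 5.33*n - 2.06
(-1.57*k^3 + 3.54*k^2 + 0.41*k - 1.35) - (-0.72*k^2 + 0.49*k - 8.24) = -1.57*k^3 + 4.26*k^2 - 0.08*k + 6.89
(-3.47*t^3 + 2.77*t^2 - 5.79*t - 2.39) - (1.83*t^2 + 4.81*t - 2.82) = -3.47*t^3 + 0.94*t^2 - 10.6*t + 0.43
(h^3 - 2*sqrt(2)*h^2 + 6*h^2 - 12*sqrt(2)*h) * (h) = h^4 - 2*sqrt(2)*h^3 + 6*h^3 - 12*sqrt(2)*h^2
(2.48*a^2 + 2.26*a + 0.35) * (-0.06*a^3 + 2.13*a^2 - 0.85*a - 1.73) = -0.1488*a^5 + 5.1468*a^4 + 2.6848*a^3 - 5.4659*a^2 - 4.2073*a - 0.6055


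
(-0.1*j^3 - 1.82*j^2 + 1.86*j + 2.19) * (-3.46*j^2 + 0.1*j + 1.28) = 0.346*j^5 + 6.2872*j^4 - 6.7456*j^3 - 9.721*j^2 + 2.5998*j + 2.8032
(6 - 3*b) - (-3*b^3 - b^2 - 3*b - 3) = 3*b^3 + b^2 + 9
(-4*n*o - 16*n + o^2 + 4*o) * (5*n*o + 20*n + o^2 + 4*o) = -20*n^2*o^2 - 160*n^2*o - 320*n^2 + n*o^3 + 8*n*o^2 + 16*n*o + o^4 + 8*o^3 + 16*o^2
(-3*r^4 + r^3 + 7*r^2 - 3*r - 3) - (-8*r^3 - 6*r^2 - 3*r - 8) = -3*r^4 + 9*r^3 + 13*r^2 + 5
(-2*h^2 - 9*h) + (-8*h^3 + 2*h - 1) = -8*h^3 - 2*h^2 - 7*h - 1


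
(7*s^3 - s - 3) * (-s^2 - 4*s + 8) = -7*s^5 - 28*s^4 + 57*s^3 + 7*s^2 + 4*s - 24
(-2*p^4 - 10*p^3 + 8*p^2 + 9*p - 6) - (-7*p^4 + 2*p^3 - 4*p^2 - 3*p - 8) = 5*p^4 - 12*p^3 + 12*p^2 + 12*p + 2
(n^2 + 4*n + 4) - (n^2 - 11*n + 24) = 15*n - 20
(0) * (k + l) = 0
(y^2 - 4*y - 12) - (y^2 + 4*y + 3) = -8*y - 15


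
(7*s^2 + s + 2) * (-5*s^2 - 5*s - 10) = -35*s^4 - 40*s^3 - 85*s^2 - 20*s - 20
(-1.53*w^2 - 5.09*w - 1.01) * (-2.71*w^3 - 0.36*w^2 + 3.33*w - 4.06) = 4.1463*w^5 + 14.3447*w^4 - 0.5254*w^3 - 10.3743*w^2 + 17.3021*w + 4.1006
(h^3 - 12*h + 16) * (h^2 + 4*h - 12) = h^5 + 4*h^4 - 24*h^3 - 32*h^2 + 208*h - 192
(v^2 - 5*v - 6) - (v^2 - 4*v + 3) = -v - 9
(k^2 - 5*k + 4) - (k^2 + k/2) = 4 - 11*k/2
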